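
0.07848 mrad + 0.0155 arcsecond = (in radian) 7.856e-05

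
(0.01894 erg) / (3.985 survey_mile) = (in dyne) 2.953e-08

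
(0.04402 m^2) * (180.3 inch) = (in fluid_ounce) 6817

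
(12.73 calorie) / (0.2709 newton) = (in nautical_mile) 0.1062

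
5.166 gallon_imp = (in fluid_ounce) 794.1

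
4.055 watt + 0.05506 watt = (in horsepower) 0.005512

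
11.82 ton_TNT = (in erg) 4.945e+17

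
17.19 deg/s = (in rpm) 2.865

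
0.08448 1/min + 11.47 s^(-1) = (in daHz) 1.147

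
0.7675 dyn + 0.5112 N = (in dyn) 5.112e+04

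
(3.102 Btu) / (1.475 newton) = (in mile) 1.379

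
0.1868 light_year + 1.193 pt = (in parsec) 0.05727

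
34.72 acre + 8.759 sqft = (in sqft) 1.512e+06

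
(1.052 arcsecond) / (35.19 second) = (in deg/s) 8.304e-06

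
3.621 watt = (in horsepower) 0.004856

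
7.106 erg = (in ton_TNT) 1.698e-16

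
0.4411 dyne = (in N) 4.411e-06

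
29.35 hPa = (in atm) 0.02897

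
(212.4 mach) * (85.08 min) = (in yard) 4.038e+08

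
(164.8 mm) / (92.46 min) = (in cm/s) 0.002971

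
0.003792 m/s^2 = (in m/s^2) 0.003792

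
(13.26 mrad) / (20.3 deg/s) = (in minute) 0.0006238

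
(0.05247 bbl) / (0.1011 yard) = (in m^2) 0.09024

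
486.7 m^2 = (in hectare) 0.04867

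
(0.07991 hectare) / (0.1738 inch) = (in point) 5.131e+08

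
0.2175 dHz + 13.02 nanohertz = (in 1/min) 1.305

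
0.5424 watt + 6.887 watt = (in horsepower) 0.009963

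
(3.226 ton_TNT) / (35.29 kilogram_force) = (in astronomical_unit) 0.0002607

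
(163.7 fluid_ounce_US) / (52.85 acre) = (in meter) 2.264e-08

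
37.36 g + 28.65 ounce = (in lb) 1.873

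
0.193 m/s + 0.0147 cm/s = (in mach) 0.0005672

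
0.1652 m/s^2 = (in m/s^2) 0.1652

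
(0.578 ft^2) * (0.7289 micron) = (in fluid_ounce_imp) 0.001378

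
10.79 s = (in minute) 0.1798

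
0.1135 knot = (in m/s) 0.05839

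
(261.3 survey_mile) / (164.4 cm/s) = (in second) 2.558e+05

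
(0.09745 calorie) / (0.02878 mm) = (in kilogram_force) 1445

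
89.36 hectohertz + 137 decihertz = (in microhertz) 8.95e+09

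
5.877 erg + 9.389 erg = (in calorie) 3.649e-07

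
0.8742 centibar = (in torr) 6.557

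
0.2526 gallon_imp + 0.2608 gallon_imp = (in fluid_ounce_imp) 82.14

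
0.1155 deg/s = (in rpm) 0.01925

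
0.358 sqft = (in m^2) 0.03326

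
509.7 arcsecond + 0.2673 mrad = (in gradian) 0.1743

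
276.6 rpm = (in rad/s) 28.97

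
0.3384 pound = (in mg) 1.535e+05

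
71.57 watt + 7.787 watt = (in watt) 79.36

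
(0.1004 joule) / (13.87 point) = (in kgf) 2.092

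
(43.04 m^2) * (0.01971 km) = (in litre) 8.483e+05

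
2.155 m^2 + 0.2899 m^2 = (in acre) 0.0006041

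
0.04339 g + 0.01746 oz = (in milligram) 538.4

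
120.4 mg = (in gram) 0.1204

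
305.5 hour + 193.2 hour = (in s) 1.795e+06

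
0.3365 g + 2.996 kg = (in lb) 6.606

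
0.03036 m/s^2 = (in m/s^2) 0.03036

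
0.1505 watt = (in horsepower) 0.0002018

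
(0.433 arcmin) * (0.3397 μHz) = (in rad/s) 4.279e-11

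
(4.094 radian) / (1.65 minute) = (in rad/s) 0.04135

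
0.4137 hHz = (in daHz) 4.137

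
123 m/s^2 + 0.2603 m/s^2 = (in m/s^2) 123.3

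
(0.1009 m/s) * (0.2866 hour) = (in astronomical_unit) 6.959e-10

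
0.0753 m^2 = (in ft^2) 0.8105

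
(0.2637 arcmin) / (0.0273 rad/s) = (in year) 8.91e-11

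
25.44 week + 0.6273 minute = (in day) 178.1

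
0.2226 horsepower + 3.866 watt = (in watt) 169.9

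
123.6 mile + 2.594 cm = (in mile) 123.6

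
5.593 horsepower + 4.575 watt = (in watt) 4175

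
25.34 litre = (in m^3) 0.02534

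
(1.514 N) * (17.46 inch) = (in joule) 0.6714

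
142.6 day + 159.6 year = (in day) 5.84e+04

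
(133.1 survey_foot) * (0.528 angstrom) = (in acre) 5.293e-13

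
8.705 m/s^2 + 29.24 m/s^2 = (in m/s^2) 37.95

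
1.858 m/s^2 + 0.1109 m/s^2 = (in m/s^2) 1.969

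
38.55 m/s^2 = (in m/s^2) 38.55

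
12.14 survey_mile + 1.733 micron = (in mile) 12.14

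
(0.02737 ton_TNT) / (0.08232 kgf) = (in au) 0.0009482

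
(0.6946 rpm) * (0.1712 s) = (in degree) 0.7135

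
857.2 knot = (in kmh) 1588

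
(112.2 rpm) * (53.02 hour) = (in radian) 2.243e+06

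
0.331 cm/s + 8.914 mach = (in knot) 5900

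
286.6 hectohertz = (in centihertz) 2.866e+06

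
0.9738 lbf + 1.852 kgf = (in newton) 22.49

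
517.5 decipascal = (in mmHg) 0.3882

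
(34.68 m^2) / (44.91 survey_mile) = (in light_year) 5.072e-20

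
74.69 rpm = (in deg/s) 448.1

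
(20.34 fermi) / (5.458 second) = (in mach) 1.094e-17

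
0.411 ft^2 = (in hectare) 3.818e-06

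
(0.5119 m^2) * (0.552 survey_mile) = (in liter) 4.548e+05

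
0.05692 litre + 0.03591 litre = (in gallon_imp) 0.02042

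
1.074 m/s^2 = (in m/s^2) 1.074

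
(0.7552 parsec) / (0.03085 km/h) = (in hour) 7.554e+14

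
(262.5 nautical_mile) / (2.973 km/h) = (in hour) 163.5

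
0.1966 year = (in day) 71.76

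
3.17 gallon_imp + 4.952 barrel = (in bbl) 5.043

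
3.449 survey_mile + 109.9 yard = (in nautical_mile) 3.051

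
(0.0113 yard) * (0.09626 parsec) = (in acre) 7.584e+09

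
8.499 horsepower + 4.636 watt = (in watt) 6342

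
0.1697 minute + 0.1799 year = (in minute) 9.456e+04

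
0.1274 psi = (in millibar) 8.784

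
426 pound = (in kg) 193.2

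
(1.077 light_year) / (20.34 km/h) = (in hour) 5.009e+11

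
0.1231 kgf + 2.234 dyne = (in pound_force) 0.2714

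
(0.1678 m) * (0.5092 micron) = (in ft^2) 9.197e-07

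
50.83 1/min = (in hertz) 0.8472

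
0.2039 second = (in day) 2.36e-06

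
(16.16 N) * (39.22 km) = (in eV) 3.956e+24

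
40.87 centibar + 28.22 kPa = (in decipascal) 6.909e+05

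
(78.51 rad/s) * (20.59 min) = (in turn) 1.544e+04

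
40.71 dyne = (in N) 0.0004071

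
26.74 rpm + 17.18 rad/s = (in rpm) 190.8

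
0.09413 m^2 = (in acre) 2.326e-05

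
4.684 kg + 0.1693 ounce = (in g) 4689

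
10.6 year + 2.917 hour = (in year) 10.6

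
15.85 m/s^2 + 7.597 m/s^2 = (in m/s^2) 23.45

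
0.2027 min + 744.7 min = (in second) 4.469e+04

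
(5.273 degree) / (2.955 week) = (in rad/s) 5.15e-08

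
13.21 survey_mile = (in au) 1.421e-07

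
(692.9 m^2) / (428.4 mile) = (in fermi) 1.005e+12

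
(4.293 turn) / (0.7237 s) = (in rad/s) 37.27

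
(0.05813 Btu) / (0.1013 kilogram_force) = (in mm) 6.174e+04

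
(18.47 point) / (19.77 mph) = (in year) 2.338e-11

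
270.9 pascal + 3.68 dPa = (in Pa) 271.3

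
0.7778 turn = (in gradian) 311.1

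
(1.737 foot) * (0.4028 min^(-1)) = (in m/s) 0.003554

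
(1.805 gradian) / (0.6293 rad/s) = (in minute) 0.0007509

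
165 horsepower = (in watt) 1.23e+05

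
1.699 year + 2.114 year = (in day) 1392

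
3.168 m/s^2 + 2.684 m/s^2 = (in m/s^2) 5.852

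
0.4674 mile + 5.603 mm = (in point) 2.132e+06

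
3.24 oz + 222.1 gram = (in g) 314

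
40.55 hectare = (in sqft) 4.365e+06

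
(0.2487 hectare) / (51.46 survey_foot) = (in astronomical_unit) 1.06e-09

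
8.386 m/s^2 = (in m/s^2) 8.386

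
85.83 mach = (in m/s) 2.923e+04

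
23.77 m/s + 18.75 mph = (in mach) 0.09443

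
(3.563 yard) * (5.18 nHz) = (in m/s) 1.688e-08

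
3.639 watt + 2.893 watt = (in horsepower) 0.00876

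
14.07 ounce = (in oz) 14.07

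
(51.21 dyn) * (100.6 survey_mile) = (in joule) 82.91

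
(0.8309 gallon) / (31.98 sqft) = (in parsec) 3.431e-20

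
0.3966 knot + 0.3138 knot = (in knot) 0.7104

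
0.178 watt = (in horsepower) 0.0002387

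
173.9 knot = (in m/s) 89.46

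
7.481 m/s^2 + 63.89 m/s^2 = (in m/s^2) 71.37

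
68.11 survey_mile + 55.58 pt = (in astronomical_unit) 7.327e-07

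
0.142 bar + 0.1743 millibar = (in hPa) 142.2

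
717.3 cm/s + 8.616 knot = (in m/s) 11.61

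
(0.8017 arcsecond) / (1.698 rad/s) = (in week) 3.785e-12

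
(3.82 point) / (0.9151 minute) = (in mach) 7.208e-08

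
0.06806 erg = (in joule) 6.806e-09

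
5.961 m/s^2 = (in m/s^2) 5.961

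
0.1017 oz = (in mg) 2883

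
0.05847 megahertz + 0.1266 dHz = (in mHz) 5.847e+07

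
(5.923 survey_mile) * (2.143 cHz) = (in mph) 456.9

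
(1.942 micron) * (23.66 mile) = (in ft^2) 0.7959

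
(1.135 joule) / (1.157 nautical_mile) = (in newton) 0.0005297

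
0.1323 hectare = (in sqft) 1.424e+04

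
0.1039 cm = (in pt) 2.945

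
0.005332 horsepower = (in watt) 3.976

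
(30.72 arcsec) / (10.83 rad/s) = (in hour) 3.82e-09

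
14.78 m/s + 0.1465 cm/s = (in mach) 0.04341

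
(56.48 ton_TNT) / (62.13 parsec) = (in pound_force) 2.771e-08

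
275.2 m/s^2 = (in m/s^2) 275.2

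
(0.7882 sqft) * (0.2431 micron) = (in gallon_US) 4.703e-06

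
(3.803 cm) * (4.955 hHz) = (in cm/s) 1884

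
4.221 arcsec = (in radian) 2.046e-05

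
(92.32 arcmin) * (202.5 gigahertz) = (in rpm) 5.193e+10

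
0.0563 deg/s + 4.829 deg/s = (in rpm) 0.8142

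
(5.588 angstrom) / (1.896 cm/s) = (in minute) 4.912e-10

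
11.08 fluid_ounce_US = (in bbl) 0.002061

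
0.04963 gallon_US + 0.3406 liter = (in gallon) 0.1396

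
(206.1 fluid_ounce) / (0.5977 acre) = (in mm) 0.00252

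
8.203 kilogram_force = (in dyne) 8.044e+06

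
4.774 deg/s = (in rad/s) 0.08332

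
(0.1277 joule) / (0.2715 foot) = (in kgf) 0.1574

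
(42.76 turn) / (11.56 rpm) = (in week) 0.000367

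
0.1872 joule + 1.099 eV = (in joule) 0.1872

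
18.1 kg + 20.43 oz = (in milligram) 1.868e+07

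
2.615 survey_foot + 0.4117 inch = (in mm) 807.5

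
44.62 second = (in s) 44.62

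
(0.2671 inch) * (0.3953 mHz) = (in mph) 5.999e-06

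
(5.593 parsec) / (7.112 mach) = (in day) 8.248e+08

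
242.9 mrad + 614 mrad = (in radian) 0.8569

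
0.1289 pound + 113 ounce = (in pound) 7.191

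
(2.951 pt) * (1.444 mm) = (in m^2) 1.503e-06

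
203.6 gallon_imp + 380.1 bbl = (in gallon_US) 1.621e+04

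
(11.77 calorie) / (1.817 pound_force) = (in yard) 6.663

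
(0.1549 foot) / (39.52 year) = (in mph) 8.474e-11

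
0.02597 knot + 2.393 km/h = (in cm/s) 67.81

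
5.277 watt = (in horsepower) 0.007077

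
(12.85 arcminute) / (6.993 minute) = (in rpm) 8.507e-05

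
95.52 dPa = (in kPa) 0.009552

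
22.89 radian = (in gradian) 1457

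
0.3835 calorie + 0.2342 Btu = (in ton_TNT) 5.944e-08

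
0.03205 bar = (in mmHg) 24.04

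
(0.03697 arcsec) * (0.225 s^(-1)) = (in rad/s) 4.033e-08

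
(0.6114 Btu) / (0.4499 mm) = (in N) 1.434e+06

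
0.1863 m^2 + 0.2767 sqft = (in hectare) 2.12e-05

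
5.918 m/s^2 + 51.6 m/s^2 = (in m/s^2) 57.52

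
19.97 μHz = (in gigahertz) 1.997e-14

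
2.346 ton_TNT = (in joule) 9.816e+09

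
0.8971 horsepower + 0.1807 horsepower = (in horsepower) 1.078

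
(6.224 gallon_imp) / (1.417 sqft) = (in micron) 2.149e+05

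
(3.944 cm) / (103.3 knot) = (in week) 1.227e-09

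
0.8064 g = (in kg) 0.0008064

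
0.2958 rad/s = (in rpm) 2.825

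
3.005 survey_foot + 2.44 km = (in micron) 2.441e+09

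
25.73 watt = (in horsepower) 0.0345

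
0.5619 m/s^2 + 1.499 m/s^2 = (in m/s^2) 2.061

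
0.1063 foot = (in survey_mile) 2.013e-05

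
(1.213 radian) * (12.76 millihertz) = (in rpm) 0.1478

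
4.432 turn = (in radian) 27.85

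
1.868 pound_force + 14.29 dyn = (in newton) 8.309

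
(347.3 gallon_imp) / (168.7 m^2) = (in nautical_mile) 5.053e-06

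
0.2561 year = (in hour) 2243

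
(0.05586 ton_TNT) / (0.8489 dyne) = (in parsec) 0.0008922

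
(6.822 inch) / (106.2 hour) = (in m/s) 4.532e-07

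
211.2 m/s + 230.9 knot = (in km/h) 1188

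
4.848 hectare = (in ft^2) 5.218e+05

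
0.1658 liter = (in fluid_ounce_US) 5.606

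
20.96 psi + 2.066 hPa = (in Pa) 1.447e+05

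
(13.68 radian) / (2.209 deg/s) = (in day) 0.004107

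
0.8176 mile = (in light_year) 1.391e-13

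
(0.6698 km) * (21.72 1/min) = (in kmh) 872.9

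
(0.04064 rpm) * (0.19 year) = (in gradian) 1.623e+06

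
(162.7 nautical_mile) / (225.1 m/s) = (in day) 0.01549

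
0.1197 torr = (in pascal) 15.96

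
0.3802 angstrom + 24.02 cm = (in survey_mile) 0.0001493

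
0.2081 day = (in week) 0.02973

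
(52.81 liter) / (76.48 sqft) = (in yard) 0.008128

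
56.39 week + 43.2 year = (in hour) 3.879e+05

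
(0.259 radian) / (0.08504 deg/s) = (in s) 174.5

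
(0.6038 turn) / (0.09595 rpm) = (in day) 0.00437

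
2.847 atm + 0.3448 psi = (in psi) 42.18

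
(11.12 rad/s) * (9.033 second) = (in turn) 15.99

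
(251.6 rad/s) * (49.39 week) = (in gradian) 4.785e+11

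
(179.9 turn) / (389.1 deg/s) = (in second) 166.4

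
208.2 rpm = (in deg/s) 1249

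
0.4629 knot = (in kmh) 0.8573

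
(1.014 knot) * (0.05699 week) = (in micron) 1.798e+10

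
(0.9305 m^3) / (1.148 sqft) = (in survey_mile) 0.005421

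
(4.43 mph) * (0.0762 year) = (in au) 3.181e-05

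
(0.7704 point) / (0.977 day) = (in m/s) 3.22e-09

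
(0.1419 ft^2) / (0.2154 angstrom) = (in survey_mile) 3.803e+05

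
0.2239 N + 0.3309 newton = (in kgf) 0.05657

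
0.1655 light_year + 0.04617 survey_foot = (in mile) 9.729e+11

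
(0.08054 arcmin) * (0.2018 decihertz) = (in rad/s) 4.728e-07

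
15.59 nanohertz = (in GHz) 1.559e-17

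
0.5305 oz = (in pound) 0.03316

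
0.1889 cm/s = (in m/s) 0.001889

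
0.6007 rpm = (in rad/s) 0.06291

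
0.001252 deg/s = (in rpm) 0.0002087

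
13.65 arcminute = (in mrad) 3.971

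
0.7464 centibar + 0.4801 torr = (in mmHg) 6.079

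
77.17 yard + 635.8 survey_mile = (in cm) 1.023e+08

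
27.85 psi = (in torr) 1440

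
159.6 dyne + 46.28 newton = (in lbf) 10.4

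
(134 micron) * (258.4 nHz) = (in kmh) 1.247e-10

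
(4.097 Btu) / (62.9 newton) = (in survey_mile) 0.0427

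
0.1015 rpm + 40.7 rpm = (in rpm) 40.8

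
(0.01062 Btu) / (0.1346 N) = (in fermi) 8.324e+16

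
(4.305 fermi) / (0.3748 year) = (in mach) 1.07e-24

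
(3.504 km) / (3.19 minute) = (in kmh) 65.91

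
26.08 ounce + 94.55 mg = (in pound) 1.63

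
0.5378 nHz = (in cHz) 5.378e-08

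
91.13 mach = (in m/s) 3.103e+04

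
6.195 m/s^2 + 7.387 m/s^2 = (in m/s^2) 13.58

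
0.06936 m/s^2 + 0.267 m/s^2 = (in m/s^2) 0.3364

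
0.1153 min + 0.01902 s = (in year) 2.2e-07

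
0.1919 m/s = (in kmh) 0.6908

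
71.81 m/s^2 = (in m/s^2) 71.81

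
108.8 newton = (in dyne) 1.088e+07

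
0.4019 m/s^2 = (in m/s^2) 0.4019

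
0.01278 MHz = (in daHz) 1278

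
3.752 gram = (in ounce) 0.1323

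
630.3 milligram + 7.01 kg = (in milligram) 7.011e+06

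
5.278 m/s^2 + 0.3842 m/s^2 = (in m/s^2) 5.662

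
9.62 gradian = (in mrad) 151.1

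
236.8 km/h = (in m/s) 65.78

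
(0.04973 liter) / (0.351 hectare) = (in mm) 1.417e-05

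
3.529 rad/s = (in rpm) 33.7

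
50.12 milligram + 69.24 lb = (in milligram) 3.141e+07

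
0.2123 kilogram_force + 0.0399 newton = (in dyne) 2.122e+05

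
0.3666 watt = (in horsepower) 0.0004916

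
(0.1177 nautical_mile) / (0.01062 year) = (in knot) 0.001265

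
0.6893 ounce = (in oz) 0.6893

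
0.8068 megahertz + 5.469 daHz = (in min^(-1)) 4.841e+07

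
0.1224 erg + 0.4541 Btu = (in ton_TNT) 1.145e-07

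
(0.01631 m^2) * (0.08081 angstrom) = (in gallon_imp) 2.899e-11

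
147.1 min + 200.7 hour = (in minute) 1.219e+04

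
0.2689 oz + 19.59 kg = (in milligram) 1.96e+07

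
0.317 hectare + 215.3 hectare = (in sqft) 2.321e+07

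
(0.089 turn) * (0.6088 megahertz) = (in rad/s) 3.404e+05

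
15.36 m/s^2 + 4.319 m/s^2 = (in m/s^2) 19.68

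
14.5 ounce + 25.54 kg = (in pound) 57.21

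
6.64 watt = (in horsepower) 0.008904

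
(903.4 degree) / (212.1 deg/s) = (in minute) 0.07099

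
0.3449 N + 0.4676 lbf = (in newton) 2.425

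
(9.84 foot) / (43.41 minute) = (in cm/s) 0.1152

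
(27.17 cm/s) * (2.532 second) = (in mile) 0.0004275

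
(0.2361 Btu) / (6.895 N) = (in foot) 118.5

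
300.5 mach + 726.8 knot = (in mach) 301.6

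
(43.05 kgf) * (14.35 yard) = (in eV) 3.458e+22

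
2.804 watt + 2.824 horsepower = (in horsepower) 2.828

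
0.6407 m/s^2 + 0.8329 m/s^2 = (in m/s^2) 1.474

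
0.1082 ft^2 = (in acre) 2.484e-06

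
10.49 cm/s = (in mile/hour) 0.2347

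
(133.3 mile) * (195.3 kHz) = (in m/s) 4.19e+10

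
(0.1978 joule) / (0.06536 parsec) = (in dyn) 9.808e-12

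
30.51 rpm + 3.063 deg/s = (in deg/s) 186.1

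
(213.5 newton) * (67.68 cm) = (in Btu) 0.137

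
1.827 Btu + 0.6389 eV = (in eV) 1.203e+22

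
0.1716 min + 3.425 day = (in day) 3.425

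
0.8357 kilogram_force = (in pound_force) 1.842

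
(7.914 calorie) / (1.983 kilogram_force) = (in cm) 170.3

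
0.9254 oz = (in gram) 26.23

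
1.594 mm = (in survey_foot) 0.00523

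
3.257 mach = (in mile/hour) 2481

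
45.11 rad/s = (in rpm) 430.8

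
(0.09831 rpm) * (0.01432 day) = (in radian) 12.74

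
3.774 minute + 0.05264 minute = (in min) 3.827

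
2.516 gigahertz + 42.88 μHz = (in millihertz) 2.516e+12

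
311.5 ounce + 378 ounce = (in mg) 1.955e+07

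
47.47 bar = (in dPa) 4.747e+07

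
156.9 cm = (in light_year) 1.658e-16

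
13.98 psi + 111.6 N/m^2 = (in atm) 0.9524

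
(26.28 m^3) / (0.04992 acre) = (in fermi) 1.301e+14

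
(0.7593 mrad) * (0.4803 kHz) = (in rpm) 3.483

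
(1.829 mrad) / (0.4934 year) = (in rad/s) 1.175e-10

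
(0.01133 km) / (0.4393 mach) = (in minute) 0.001262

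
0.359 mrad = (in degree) 0.02057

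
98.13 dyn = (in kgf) 0.0001001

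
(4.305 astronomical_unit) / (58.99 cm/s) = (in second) 1.092e+12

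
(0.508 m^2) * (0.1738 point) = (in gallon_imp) 0.006851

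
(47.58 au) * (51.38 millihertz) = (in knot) 7.109e+11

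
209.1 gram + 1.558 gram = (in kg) 0.2107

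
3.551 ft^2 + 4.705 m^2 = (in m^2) 5.035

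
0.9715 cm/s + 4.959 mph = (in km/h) 8.016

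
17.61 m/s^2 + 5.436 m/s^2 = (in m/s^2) 23.05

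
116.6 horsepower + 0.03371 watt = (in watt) 8.695e+04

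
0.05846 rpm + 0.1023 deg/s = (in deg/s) 0.4531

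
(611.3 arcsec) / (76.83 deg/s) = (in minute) 3.684e-05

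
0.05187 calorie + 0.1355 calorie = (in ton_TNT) 1.874e-10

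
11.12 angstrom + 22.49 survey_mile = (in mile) 22.49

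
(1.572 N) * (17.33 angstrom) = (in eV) 1.7e+10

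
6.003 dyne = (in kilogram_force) 6.121e-06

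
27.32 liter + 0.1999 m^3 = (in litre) 227.2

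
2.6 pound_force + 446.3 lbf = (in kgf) 203.6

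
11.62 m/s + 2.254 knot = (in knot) 24.84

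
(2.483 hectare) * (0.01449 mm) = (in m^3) 0.3598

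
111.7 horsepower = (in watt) 8.329e+04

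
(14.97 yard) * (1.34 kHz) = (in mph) 4.103e+04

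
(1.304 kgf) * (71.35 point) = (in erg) 3.219e+06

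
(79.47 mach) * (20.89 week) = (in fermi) 3.419e+26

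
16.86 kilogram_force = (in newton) 165.3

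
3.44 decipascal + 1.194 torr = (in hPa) 1.595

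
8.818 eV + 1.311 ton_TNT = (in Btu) 5.199e+06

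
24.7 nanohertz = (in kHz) 2.47e-11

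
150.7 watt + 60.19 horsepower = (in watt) 4.503e+04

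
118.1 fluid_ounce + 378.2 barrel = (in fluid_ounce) 2.033e+06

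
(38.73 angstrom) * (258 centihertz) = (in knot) 1.942e-08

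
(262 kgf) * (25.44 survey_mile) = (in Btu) 9.97e+04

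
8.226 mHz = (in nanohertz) 8.226e+06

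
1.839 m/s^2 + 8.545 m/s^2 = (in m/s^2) 10.38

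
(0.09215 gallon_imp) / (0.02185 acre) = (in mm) 0.004738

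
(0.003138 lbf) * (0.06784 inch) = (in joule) 2.405e-05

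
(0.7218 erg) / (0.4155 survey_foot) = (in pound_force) 1.281e-07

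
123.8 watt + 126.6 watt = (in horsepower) 0.3358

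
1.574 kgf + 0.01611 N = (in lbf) 3.474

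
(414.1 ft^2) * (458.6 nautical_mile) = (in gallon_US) 8.632e+09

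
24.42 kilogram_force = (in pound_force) 53.84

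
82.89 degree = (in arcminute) 4973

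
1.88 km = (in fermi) 1.88e+18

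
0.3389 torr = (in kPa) 0.04518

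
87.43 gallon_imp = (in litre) 397.5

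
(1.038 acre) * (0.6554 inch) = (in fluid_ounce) 2.365e+06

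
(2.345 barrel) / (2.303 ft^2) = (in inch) 68.6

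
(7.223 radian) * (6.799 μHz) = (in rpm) 0.000469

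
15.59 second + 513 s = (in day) 0.006118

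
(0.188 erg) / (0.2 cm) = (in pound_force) 2.113e-06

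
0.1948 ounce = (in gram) 5.522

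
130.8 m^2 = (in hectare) 0.01308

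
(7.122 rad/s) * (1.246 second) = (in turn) 1.412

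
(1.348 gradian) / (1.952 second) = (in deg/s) 0.6215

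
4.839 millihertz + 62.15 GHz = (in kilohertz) 6.215e+07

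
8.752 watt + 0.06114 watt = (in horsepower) 0.01182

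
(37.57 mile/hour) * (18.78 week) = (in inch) 7.51e+09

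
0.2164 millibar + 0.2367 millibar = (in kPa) 0.04531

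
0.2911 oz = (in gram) 8.253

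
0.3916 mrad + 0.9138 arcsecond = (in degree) 0.02269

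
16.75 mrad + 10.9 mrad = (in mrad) 27.65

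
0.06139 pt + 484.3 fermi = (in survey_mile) 1.346e-08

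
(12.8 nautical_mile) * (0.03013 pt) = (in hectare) 2.52e-05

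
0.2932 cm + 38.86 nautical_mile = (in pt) 2.04e+08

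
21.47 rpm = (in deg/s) 128.8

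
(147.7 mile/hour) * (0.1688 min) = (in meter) 668.7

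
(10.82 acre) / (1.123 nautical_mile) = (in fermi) 2.105e+16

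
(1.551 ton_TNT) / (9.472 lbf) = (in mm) 1.54e+11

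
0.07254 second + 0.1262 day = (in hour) 3.029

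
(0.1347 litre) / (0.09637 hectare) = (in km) 1.398e-10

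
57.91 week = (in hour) 9729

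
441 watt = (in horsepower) 0.5914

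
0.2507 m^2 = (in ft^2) 2.699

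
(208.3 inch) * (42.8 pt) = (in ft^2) 0.8599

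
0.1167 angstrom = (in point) 3.308e-08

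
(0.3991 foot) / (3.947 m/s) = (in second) 0.03082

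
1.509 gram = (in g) 1.509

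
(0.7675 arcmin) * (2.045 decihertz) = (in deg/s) 0.002616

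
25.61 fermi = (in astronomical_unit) 1.712e-25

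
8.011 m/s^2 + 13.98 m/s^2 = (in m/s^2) 21.99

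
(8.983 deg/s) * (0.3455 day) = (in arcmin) 1.609e+07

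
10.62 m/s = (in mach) 0.03119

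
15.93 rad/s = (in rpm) 152.1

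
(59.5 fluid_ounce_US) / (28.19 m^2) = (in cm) 0.006242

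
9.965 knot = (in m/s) 5.126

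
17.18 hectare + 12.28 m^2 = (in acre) 42.46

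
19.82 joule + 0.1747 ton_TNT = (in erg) 7.309e+15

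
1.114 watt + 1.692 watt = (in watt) 2.806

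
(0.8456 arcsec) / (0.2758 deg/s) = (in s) 0.0008517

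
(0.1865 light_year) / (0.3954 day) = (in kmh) 1.859e+11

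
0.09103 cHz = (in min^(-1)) 0.05462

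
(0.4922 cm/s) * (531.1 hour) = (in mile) 5.848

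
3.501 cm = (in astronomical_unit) 2.34e-13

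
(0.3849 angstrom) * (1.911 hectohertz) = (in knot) 1.43e-08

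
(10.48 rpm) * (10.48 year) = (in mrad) 3.627e+11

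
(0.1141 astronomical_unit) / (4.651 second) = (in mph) 8.21e+09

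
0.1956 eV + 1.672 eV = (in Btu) 2.836e-22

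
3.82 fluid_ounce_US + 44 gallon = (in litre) 166.7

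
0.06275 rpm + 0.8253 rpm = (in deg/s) 5.328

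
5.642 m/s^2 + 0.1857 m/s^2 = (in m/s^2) 5.828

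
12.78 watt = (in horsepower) 0.01714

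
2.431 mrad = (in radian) 0.002431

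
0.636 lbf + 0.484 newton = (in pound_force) 0.7448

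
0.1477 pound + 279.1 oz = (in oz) 281.5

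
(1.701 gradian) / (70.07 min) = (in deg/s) 0.0003641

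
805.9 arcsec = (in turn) 0.0006218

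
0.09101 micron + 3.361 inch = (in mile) 5.305e-05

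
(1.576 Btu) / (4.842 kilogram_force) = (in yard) 38.3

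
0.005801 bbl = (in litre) 0.9223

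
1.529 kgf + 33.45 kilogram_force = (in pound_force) 77.12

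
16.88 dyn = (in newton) 0.0001688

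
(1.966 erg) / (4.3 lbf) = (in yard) 1.124e-08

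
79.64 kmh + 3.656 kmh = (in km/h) 83.3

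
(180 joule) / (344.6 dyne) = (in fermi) 5.223e+19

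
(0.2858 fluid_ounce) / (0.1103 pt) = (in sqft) 2.338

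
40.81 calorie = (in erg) 1.707e+09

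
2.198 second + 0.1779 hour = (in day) 0.007438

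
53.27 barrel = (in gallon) 2237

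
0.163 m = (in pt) 462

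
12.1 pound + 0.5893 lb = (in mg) 5.756e+06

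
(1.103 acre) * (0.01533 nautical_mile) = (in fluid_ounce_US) 4.285e+09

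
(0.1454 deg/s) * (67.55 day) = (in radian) 1.481e+04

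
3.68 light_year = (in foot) 1.142e+17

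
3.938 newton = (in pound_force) 0.8853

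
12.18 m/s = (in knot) 23.68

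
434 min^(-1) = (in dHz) 72.33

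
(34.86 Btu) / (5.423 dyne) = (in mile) 4.214e+05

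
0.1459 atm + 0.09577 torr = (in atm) 0.146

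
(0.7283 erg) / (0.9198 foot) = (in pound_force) 5.84e-08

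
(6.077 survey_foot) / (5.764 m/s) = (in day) 3.719e-06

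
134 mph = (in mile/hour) 134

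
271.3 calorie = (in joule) 1135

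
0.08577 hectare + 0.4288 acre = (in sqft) 2.791e+04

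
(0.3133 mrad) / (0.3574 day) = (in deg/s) 5.813e-07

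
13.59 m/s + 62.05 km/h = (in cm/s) 3083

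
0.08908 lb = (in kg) 0.04041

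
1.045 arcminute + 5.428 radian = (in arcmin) 1.866e+04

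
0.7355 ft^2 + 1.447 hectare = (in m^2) 1.447e+04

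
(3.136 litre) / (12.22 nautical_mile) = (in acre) 3.424e-11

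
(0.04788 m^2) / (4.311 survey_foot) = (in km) 3.644e-05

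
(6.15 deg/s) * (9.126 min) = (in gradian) 3742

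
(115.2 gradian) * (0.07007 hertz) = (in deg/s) 7.265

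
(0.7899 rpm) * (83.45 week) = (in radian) 4.175e+06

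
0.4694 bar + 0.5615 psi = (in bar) 0.5081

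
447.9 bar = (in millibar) 4.479e+05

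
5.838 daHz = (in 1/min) 3503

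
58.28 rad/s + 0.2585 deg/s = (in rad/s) 58.28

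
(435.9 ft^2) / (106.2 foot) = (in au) 8.363e-12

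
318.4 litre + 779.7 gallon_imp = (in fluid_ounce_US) 1.306e+05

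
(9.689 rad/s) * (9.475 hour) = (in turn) 5.26e+04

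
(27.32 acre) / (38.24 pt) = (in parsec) 2.656e-10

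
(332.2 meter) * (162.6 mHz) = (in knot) 105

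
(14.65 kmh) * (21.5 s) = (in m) 87.49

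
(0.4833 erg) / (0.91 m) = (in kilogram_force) 5.416e-09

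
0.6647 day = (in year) 0.001821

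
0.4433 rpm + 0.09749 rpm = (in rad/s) 0.05663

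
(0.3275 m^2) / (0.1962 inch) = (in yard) 71.87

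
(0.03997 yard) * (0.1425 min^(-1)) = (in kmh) 0.0003125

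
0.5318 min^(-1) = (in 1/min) 0.5318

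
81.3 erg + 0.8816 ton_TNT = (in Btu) 3.496e+06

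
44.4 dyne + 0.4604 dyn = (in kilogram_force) 4.574e-05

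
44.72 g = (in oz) 1.577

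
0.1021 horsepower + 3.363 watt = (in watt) 79.5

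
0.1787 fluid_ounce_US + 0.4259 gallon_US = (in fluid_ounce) 54.69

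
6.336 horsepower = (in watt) 4725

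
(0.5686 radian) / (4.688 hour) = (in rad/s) 3.369e-05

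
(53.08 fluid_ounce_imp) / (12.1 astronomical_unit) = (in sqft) 8.968e-15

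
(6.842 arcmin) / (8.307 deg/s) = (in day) 1.589e-07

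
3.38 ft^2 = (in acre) 7.759e-05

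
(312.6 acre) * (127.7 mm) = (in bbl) 1.016e+06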